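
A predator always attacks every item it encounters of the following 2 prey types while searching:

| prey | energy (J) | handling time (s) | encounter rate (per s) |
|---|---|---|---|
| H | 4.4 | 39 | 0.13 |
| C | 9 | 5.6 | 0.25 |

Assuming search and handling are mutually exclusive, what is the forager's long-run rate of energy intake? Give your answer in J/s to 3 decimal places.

R = (0.13×4.4 + 0.25×9) / (1 + 0.13×39 + 0.25×5.6) = 2.822/7.47 = 0.3778 J/s.

0.378 J/s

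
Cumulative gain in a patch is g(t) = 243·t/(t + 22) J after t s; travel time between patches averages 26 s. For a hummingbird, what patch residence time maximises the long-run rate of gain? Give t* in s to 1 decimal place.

Maximise g(t)/(T+t): set derivative to zero → g'(t)(T+t) = g(t).
g'(t) = 243·22/(t + 22)². Setting 243·22/(t+22)² = 243t/[(t+22)(26+t)] gives 22(26+t) = t(t+22), so t² = 22×26 = 572.
t* = √572 = 23.92 s.

23.9 s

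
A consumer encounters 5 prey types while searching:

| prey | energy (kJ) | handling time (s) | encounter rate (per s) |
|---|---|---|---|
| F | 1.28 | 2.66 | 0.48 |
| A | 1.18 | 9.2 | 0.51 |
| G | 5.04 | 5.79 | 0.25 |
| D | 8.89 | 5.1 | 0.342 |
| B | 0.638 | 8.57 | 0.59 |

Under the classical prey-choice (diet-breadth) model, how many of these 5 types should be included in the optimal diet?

1

E/h in descending order: D 1.74, G 0.87, F 0.481, A 0.128, B 0.0744 kJ/s. The optimal diet is the largest prefix of this list for which every included type satisfies E_i/h_i > R on the types above it.
Rate on top 1: 1.108. G: 0.87 < 1.108 → exclude; stop.
Optimal diet: D — 1 of 5 types.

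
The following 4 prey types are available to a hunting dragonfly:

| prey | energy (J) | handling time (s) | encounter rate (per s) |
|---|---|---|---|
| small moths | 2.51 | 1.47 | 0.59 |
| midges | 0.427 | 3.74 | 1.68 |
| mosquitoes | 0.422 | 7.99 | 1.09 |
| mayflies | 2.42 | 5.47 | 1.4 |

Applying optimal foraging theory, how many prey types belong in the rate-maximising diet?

E/h in descending order: small moths 1.71, mayflies 0.442, midges 0.114, mosquitoes 0.0528 J/s. The optimal diet is the largest prefix of this list for which every included type satisfies E_i/h_i > R on the types above it.
Rate on top 1: 0.7931. mayflies: 0.442 < 0.7931 → exclude; stop.
Optimal diet: small moths — 1 of 4 types.

1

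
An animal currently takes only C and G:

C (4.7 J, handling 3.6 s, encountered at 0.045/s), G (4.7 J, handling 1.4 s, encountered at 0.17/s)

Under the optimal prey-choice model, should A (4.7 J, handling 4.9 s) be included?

On C and G alone, R = ΣλE/(1+Σλh) = 1.01/1.4 = 0.7218 J/s.
A: E/h = 4.7/4.9 = 0.9592 J/s.
0.9592 > 0.7218, so adding A raises the average — include it.

Yes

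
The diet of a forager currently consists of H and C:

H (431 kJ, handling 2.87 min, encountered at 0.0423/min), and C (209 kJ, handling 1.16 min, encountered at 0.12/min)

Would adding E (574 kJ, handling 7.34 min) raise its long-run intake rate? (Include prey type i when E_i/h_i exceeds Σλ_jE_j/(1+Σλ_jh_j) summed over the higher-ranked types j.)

Yes

Current rate: (0.0423×431 + 0.12×209)/(1 + 0.0423×2.87 + 0.12×1.16) = 34.36 kJ/min.
E: E/h = 574/7.34 = 78.2 kJ/min.
Since 78.2 > R, including E increases the long-run rate.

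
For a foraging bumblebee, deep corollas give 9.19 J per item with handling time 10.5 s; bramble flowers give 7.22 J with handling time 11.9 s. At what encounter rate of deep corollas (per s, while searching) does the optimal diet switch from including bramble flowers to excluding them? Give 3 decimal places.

0.215 per s

Drop bramble flowers once their profitability E₂/h₂ falls below the rate achievable on deep corollas alone: E₂/h₂ = λE₁/(1 + λh₁).
Solve for λ: λE₁h₂ = E₂(1 + λh₁) → λ(E₁h₂ − E₂h₁) = E₂ → λ = E₂/(E₁h₂ − E₂h₁).
λ = 7.22/(9.19×11.9 − 7.22×10.5) = 7.22/33.55 = 0.2152 per s.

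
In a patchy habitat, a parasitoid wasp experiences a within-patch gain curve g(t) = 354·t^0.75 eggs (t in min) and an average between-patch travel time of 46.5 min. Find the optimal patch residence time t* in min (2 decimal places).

By the marginal value theorem, leave when the instantaneous gain rate g'(t) equals the habitat-wide average g(t)/(T + t).
g'(t) = 0.75·354·t^-0.25. Setting 0.75·354·t^-0.25 = 354·t^0.75/(46.5+t) gives 0.75(46.5+t) = t, so 0.25·t = 0.75×46.5.
t* = 0.75×46.5/0.25 = 139.5 min.

139.50 min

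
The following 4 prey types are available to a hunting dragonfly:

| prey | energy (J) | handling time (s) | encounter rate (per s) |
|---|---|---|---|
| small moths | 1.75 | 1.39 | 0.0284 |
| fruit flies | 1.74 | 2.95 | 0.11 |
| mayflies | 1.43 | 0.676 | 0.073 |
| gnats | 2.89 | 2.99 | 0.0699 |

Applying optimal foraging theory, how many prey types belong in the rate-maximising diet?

4

Profitabilities (E/h, J/s): mayflies 2.12, small moths 1.26, gnats 0.967, fruit flies 0.59. Add prey in this order while the next type's profitability exceeds the intake rate on those already taken.
Rate on top 1: 0.09948. small moths: 1.26 > 0.09948 → include.
Rate on top 2: 0.1415. gnats: 0.967 > 0.1415 → include.
Rate on top 3: 0.2744. fruit flies: 0.59 > 0.2744 → include.
Optimal diet: mayflies, small moths, gnats, fruit flies — 4 of 4 types.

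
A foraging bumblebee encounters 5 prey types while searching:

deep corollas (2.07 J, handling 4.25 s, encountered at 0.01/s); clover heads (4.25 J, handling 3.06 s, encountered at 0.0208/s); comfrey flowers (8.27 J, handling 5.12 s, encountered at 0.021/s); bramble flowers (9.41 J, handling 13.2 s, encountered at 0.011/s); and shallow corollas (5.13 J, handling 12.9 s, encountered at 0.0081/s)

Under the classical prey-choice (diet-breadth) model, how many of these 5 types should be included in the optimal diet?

E/h in descending order: comfrey flowers 1.62, clover heads 1.39, bramble flowers 0.713, deep corollas 0.487, shallow corollas 0.398 J/s. The optimal diet is the largest prefix of this list for which every included type satisfies E_i/h_i > R on the types above it.
Rate on top 1: 0.1568. clover heads: 1.39 > 0.1568 → include.
Rate on top 2: 0.2238. bramble flowers: 0.713 > 0.2238 → include.
Rate on top 3: 0.2777. deep corollas: 0.487 > 0.2777 → include.
Rate on top 4: 0.2843. shallow corollas: 0.398 > 0.2843 → include.
Optimal diet: comfrey flowers, clover heads, bramble flowers, deep corollas, shallow corollas — 5 of 5 types.

5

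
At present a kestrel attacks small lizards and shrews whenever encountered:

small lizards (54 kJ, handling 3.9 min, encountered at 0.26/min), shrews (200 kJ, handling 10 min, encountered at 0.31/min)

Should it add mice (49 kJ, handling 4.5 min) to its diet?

No

Intake rate on the current diet: R = (0.26×54 + 0.31×200) / (1 + 0.26×3.9 + 0.31×10) = 76.04/5.114 = 14.87 kJ/min.
mice: E/h = 49/4.5 = 10.89 kJ/min.
10.89 < 14.87, so adding mice would lower the average — exclude it.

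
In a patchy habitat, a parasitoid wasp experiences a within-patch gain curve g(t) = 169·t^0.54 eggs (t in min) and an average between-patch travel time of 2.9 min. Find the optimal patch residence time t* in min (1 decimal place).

3.4 min

By the marginal value theorem, leave when the instantaneous gain rate g'(t) equals the habitat-wide average g(t)/(T + t).
g'(t) = 0.54·169·t^-0.46. Setting 0.54·169·t^-0.46 = 169·t^0.54/(2.9+t) gives 0.54(2.9+t) = t, so 0.46·t = 0.54×2.9.
t* = 0.54×2.9/0.46 = 3.404 min.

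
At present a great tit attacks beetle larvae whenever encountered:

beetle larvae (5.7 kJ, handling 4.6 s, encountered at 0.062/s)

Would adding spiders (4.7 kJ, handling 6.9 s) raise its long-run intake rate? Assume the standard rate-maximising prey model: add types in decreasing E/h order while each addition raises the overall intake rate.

On beetle larvae alone, R = ΣλE/(1+Σλh) = 0.3534/1.285 = 0.275 kJ/s.
Profitability of spiders: 4.7/6.9 = 0.6812 kJ/s.
Since 0.6812 > R, including spiders increases the long-run rate.

Yes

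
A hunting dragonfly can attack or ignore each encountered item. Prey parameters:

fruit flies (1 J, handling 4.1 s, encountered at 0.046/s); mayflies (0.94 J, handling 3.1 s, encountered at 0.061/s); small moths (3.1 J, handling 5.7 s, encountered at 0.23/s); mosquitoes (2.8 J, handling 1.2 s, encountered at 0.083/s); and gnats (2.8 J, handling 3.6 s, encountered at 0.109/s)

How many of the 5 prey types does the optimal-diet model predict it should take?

E/h in descending order: mosquitoes 2.33, gnats 0.778, small moths 0.544, mayflies 0.303, fruit flies 0.244 J/s. The optimal diet is the largest prefix of this list for which every included type satisfies E_i/h_i > R on the types above it.
Rate on top 1: 0.2113. gnats: 0.778 > 0.2113 → include.
Rate on top 2: 0.3603. small moths: 0.544 > 0.3603 → include.
Rate on top 3: 0.4462. mayflies: 0.303 < 0.4462 → exclude; stop.
Optimal diet: mosquitoes, gnats, small moths — 3 of 5 types.

3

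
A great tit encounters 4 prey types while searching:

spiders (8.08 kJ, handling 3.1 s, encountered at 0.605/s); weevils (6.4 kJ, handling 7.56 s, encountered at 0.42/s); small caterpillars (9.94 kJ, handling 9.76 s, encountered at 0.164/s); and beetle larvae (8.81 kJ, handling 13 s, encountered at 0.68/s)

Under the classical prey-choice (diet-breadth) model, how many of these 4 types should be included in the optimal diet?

Profitabilities (E/h, kJ/s): spiders 2.61, small caterpillars 1.02, weevils 0.847, beetle larvae 0.678. Add prey in this order while the next type's profitability exceeds the intake rate on those already taken.
Rate on top 1: 1.7. small caterpillars: 1.02 < 1.7 → exclude; stop.
Optimal diet: spiders — 1 of 4 types.

1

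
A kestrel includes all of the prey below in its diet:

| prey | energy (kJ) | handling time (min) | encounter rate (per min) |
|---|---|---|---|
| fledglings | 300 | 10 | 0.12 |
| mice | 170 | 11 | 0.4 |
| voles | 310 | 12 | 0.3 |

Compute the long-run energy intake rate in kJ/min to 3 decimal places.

Energy encountered per unit search time: 0.12×300 + 0.4×170 + 0.3×310 = 197 kJ/min.
Handling time per unit search time: 0.12×10 + 0.4×11 + 0.3×12 = 9.2.
Rate = 197/(1 + 9.2) = 19.31 kJ/min.

19.314 kJ/min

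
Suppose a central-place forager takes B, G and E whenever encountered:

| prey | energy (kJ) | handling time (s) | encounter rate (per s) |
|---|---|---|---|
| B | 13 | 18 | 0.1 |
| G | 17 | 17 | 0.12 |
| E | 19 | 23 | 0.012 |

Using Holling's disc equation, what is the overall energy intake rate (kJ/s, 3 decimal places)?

R = Σλ_iE_i / (1 + Σλ_ih_i)
Numerator: 0.1×13 + 0.12×17 + 0.012×19 = 3.568
Denominator: 1 + 0.1×18 + 0.12×17 + 0.012×23 = 5.116
R = 3.568/5.116 = 0.6974 kJ/s

0.697 kJ/s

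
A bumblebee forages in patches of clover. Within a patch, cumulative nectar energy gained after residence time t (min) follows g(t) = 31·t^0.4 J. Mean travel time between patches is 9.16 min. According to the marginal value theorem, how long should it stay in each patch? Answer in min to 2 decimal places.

6.11 min

Maximise g(t)/(T+t): set derivative to zero → g'(t)(T+t) = g(t).
g'(t) = 0.4·31·t^-0.6. Setting 0.4·31·t^-0.6 = 31·t^0.4/(9.16+t) gives 0.4(9.16+t) = t, so 0.60·t = 0.4×9.16.
t* = 0.4×9.16/0.60 = 6.107 min.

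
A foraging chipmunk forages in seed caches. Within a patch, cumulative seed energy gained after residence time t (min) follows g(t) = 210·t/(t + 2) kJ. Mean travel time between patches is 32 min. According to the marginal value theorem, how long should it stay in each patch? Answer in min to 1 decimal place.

Maximise g(t)/(T+t): set derivative to zero → g'(t)(T+t) = g(t).
g'(t) = 210·2/(t + 2)². Setting 210·2/(t+2)² = 210t/[(t+2)(32+t)] gives 2(32+t) = t(t+2), so t² = 2×32 = 64.
t* = √64 = 8 min.

8.0 min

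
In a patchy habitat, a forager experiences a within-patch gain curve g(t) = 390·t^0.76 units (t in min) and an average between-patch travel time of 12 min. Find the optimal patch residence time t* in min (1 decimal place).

By the marginal value theorem, leave when the instantaneous gain rate g'(t) equals the habitat-wide average g(t)/(T + t).
g'(t) = 0.76·390·t^-0.24. Setting 0.76·390·t^-0.24 = 390·t^0.76/(12+t) gives 0.76(12+t) = t, so 0.24·t = 0.76×12.
t* = 0.76×12/0.24 = 38 min.

38.0 min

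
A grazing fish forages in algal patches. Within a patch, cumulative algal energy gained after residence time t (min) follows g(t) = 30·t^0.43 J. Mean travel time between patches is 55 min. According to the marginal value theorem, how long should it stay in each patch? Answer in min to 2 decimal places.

41.49 min

By the marginal value theorem, leave when the instantaneous gain rate g'(t) equals the habitat-wide average g(t)/(T + t).
g'(t) = 0.43·30·t^-0.57. Setting 0.43·30·t^-0.57 = 30·t^0.43/(55+t) gives 0.43(55+t) = t, so 0.57·t = 0.43×55.
t* = 0.43×55/0.57 = 41.49 min.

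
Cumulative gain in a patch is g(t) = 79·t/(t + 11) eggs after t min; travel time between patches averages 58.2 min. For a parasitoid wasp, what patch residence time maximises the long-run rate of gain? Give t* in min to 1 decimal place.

25.3 min

By the marginal value theorem, leave when the instantaneous gain rate g'(t) equals the habitat-wide average g(t)/(T + t).
g'(t) = 79·11/(t + 11)². Setting 79·11/(t+11)² = 79t/[(t+11)(58.2+t)] gives 11(58.2+t) = t(t+11), so t² = 11×58.2 = 640.2.
t* = √640.2 = 25.3 min.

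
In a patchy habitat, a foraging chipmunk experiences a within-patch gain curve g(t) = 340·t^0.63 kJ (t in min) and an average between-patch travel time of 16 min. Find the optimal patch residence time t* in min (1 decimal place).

27.2 min

Optimal t* satisfies g'(t*) = g(t*)/(T + t*).
g'(t) = 0.63·340·t^-0.37. Setting 0.63·340·t^-0.37 = 340·t^0.63/(16+t) gives 0.63(16+t) = t, so 0.37·t = 0.63×16.
t* = 0.63×16/0.37 = 27.24 min.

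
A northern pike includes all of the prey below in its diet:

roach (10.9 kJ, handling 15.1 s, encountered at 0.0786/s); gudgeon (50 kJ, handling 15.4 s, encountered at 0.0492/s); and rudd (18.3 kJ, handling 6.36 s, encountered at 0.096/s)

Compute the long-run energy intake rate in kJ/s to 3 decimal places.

Energy encountered per unit search time: 0.0786×10.9 + 0.0492×50 + 0.096×18.3 = 5.074 kJ/s.
Handling time per unit search time: 0.0786×15.1 + 0.0492×15.4 + 0.096×6.36 = 2.555.
Rate = 5.074/(1 + 2.555) = 1.427 kJ/s.

1.427 kJ/s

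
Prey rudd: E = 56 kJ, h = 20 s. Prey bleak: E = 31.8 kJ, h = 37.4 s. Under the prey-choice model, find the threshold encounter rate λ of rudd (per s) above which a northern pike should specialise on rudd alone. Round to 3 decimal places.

0.022 per s

Drop bleak once their profitability E₂/h₂ falls below the rate achievable on rudd alone: E₂/h₂ = λE₁/(1 + λh₁).
Solve for λ: λE₁h₂ = E₂(1 + λh₁) → λ(E₁h₂ − E₂h₁) = E₂ → λ = E₂/(E₁h₂ − E₂h₁).
λ = 31.8/(56×37.4 − 31.8×20) = 31.8/1458 = 0.0218 per s.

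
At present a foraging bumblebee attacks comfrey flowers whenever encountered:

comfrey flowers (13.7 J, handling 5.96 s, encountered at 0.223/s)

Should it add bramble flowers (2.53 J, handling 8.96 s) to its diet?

No

Intake rate on the current diet: R = (0.223×13.7) / (1 + 0.223×5.96) = 3.055/2.329 = 1.312 J/s.
bramble flowers: E/h = 2.53/8.96 = 0.2824 J/s.
0.2824 < 1.312, so adding bramble flowers would lower the average — exclude it.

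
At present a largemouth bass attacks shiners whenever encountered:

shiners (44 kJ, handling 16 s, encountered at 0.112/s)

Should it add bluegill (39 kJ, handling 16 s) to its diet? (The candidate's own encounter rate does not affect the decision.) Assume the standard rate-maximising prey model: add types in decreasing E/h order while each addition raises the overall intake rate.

Yes

Intake rate on the current diet: R = (0.112×44) / (1 + 0.112×16) = 4.928/2.792 = 1.765 kJ/s.
Profitability of bluegill: 39/16 = 2.438 kJ/s.
2.438 > 1.765, so adding bluegill raises the average — include it.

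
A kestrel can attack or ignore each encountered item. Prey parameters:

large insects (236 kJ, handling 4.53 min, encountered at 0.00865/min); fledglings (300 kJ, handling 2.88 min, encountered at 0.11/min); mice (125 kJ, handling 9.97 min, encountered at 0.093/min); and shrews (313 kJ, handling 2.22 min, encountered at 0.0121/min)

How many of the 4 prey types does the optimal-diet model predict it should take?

3

Profitabilities (E/h, kJ/min): shrews 141, fledglings 104, large insects 52.1, mice 12.5. Add prey in this order while the next type's profitability exceeds the intake rate on those already taken.
Rate on top 1: 3.688. fledglings: 104 > 3.688 → include.
Rate on top 2: 27.38. large insects: 52.1 > 27.38 → include.
Rate on top 3: 28.08. mice: 12.5 < 28.08 → exclude; stop.
Optimal diet: shrews, fledglings, large insects — 3 of 4 types.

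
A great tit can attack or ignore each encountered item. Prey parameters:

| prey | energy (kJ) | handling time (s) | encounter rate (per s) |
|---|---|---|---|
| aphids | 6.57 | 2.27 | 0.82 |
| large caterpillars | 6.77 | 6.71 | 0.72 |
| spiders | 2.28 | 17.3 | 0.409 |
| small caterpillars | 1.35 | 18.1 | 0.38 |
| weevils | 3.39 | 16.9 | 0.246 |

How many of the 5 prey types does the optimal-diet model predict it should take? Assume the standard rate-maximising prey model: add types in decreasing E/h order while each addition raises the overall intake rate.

1

E/h in descending order: aphids 2.89, large caterpillars 1.01, weevils 0.201, spiders 0.132, small caterpillars 0.0746 kJ/s. The optimal diet is the largest prefix of this list for which every included type satisfies E_i/h_i > R on the types above it.
Rate on top 1: 1.883. large caterpillars: 1.01 < 1.883 → exclude; stop.
Optimal diet: aphids — 1 of 5 types.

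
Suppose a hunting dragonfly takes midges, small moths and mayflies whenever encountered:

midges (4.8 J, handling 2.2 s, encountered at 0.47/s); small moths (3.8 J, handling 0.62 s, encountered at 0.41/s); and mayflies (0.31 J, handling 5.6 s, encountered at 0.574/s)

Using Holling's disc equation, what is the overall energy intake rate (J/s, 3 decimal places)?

R = Σλ_iE_i / (1 + Σλ_ih_i)
Numerator: 0.47×4.8 + 0.41×3.8 + 0.574×0.31 = 3.992
Denominator: 1 + 0.47×2.2 + 0.41×0.62 + 0.574×5.6 = 5.503
R = 3.992/5.503 = 0.7255 J/s

0.725 J/s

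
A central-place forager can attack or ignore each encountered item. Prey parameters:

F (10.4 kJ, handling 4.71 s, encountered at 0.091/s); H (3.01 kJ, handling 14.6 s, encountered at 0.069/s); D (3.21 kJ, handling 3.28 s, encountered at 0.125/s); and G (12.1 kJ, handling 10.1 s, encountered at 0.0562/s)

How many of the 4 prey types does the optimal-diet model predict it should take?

3

Rank by E/h (kJ/s): F 2.21, G 1.2, D 0.979, H 0.206. Include each in turn until the next type's E/h falls below the running intake rate.
Rate on top 1: 0.6625. G: 1.2 > 0.6625 → include.
Rate on top 2: 0.8147. D: 0.979 > 0.8147 → include.
Rate on top 3: 0.8427. H: 0.206 < 0.8427 → exclude; stop.
Optimal diet: F, G, D — 3 of 4 types.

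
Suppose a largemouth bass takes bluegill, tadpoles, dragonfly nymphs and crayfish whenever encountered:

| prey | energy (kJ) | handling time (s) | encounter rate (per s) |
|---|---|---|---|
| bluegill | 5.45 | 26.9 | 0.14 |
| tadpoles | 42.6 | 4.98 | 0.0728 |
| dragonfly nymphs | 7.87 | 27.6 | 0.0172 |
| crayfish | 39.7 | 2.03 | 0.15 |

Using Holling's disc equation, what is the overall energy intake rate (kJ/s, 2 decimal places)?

R = (0.14×5.45 + 0.0728×42.6 + 0.0172×7.87 + 0.15×39.7) / (1 + 0.14×26.9 + 0.0728×4.98 + 0.0172×27.6 + 0.15×2.03) = 9.955/5.908 = 1.685 kJ/s.

1.69 kJ/s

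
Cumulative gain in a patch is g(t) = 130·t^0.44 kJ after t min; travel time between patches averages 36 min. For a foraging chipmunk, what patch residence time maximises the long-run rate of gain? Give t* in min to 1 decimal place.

28.3 min

Optimal t* satisfies g'(t*) = g(t*)/(T + t*).
g'(t) = 0.44·130·t^-0.56. Setting 0.44·130·t^-0.56 = 130·t^0.44/(36+t) gives 0.44(36+t) = t, so 0.56·t = 0.44×36.
t* = 0.44×36/0.56 = 28.29 min.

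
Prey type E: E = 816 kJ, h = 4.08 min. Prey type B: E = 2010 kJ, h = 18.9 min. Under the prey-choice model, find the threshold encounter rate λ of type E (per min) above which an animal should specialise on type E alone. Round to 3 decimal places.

0.278 per min

Drop type B once their profitability E₂/h₂ falls below the rate achievable on type E alone: E₂/h₂ = λE₁/(1 + λh₁).
Solve for λ: λE₁h₂ = E₂(1 + λh₁) → λ(E₁h₂ − E₂h₁) = E₂ → λ = E₂/(E₁h₂ − E₂h₁).
λ = 2010/(816×18.9 − 2010×4.08) = 2010/7222 = 0.2783 per min.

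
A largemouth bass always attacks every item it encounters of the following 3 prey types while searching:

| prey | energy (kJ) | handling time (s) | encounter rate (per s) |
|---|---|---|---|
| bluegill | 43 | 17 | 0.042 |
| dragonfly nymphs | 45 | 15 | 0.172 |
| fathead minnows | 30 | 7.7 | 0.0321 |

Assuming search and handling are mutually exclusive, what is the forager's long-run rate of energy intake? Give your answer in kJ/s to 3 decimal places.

R = (0.042×43 + 0.172×45 + 0.0321×30) / (1 + 0.042×17 + 0.172×15 + 0.0321×7.7) = 10.51/4.541 = 2.314 kJ/s.

2.314 kJ/s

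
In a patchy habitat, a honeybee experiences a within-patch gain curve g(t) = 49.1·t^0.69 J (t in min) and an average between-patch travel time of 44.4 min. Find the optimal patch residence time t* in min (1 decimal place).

98.8 min

By the marginal value theorem, leave when the instantaneous gain rate g'(t) equals the habitat-wide average g(t)/(T + t).
g'(t) = 0.69·49.1·t^-0.31. Setting 0.69·49.1·t^-0.31 = 49.1·t^0.69/(44.4+t) gives 0.69(44.4+t) = t, so 0.31·t = 0.69×44.4.
t* = 0.69×44.4/0.31 = 98.83 min.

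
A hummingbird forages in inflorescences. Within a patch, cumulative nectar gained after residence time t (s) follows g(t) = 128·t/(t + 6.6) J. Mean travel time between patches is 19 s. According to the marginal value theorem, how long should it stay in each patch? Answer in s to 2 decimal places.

11.20 s

Maximise g(t)/(T+t): set derivative to zero → g'(t)(T+t) = g(t).
g'(t) = 128·6.6/(t + 6.6)². Setting 128·6.6/(t+6.6)² = 128t/[(t+6.6)(19+t)] gives 6.6(19+t) = t(t+6.6), so t² = 6.6×19 = 125.4.
t* = √125.4 = 11.2 s.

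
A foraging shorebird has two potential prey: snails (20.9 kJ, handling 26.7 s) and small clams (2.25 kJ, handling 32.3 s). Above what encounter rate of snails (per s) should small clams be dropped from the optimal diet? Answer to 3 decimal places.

Drop small clams once their profitability E₂/h₂ falls below the rate achievable on snails alone: E₂/h₂ = λE₁/(1 + λh₁).
Solve for λ: λE₁h₂ = E₂(1 + λh₁) → λ(E₁h₂ − E₂h₁) = E₂ → λ = E₂/(E₁h₂ − E₂h₁).
λ = 2.25/(20.9×32.3 − 2.25×26.7) = 2.25/615 = 0.003659 per s.

0.004 per s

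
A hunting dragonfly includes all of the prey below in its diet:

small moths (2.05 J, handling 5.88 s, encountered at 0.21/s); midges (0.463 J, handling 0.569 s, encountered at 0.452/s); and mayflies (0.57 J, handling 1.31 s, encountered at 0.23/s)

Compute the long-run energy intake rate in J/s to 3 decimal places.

R = Σλ_iE_i / (1 + Σλ_ih_i)
Numerator: 0.21×2.05 + 0.452×0.463 + 0.23×0.57 = 0.7709
Denominator: 1 + 0.21×5.88 + 0.452×0.569 + 0.23×1.31 = 2.793
R = 0.7709/2.793 = 0.276 J/s

0.276 J/s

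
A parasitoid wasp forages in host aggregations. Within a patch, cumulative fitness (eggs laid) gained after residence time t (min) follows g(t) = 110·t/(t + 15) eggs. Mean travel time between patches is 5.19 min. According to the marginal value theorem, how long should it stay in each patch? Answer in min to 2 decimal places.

Optimal t* satisfies g'(t*) = g(t*)/(T + t*).
g'(t) = 110·15/(t + 15)². Setting 110·15/(t+15)² = 110t/[(t+15)(5.19+t)] gives 15(5.19+t) = t(t+15), so t² = 15×5.19 = 77.85.
t* = √77.85 = 8.823 min.

8.82 min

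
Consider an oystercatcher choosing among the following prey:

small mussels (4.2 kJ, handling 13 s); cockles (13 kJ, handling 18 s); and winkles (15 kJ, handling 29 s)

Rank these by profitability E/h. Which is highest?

Profitability E/h (kJ/s): small mussels = 4.2/13 = 0.323, cockles = 13/18 = 0.722, winkles = 15/29 = 0.517.
Ranked: cockles > winkles > small mussels.

cockles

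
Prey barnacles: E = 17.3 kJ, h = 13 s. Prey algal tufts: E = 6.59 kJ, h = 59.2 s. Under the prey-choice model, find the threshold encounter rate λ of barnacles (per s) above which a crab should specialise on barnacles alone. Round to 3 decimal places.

The zero-one rule: include algal tufts iff E₂/h₂ > λE₁/(1+λh₁). Equality gives the switch point.
λE₁h₂ = E₂ + λE₂h₁ ⇒ λ = E₂/(E₁h₂ − E₂h₁) = 6.59/(1024 − 85.67) = 0.007022 per s.

0.007 per s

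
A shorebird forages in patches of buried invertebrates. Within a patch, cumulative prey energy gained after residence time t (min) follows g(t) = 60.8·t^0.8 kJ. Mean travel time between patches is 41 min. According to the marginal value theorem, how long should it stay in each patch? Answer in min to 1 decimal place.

Optimal t* satisfies g'(t*) = g(t*)/(T + t*).
g'(t) = 0.8·60.8·t^-0.2. Setting 0.8·60.8·t^-0.2 = 60.8·t^0.8/(41+t) gives 0.8(41+t) = t, so 0.20·t = 0.8×41.
t* = 0.8×41/0.20 = 164 min.

164.0 min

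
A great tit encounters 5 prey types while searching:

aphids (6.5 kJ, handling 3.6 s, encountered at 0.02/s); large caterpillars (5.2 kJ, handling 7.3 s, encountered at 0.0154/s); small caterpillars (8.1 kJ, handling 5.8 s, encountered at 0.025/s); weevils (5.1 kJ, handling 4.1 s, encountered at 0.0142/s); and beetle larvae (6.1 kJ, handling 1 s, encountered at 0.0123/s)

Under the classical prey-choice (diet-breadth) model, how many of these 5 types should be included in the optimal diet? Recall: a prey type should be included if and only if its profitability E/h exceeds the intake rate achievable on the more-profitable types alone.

5

Profitabilities (E/h, kJ/s): beetle larvae 6.1, aphids 1.81, small caterpillars 1.4, weevils 1.24, large caterpillars 0.712. Add prey in this order while the next type's profitability exceeds the intake rate on those already taken.
Rate on top 1: 0.07412. aphids: 1.81 > 0.07412 → include.
Rate on top 2: 0.1891. small caterpillars: 1.4 > 0.1891 → include.
Rate on top 3: 0.3315. weevils: 1.24 > 0.3315 → include.
Rate on top 4: 0.3728. large caterpillars: 0.712 > 0.3728 → include.
Optimal diet: beetle larvae, aphids, small caterpillars, weevils, large caterpillars — 5 of 5 types.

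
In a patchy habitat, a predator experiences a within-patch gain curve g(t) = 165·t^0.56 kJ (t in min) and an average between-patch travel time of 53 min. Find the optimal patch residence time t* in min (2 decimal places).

Maximise g(t)/(T+t): set derivative to zero → g'(t)(T+t) = g(t).
g'(t) = 0.56·165·t^-0.44. Setting 0.56·165·t^-0.44 = 165·t^0.56/(53+t) gives 0.56(53+t) = t, so 0.44·t = 0.56×53.
t* = 0.56×53/0.44 = 67.45 min.

67.45 min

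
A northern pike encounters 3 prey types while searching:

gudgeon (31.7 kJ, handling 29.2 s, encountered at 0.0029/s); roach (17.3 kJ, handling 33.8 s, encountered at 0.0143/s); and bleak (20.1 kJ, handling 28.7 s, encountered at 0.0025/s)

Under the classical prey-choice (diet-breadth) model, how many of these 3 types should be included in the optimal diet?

Profitabilities (E/h, kJ/s): gudgeon 1.09, bleak 0.7, roach 0.512. Add prey in this order while the next type's profitability exceeds the intake rate on those already taken.
Rate on top 1: 0.08475. bleak: 0.7 > 0.08475 → include.
Rate on top 2: 0.1229. roach: 0.512 > 0.1229 → include.
Optimal diet: gudgeon, bleak, roach — 3 of 3 types.

3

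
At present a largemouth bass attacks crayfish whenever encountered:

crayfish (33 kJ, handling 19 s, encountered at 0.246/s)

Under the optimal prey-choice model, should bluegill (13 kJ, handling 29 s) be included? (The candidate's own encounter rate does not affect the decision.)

Intake rate on the current diet: R = (0.246×33) / (1 + 0.246×19) = 8.118/5.674 = 1.431 kJ/s.
bluegill: E/h = 13/29 = 0.4483 kJ/s.
0.4483 < 1.431, so adding bluegill would lower the average — exclude it.

No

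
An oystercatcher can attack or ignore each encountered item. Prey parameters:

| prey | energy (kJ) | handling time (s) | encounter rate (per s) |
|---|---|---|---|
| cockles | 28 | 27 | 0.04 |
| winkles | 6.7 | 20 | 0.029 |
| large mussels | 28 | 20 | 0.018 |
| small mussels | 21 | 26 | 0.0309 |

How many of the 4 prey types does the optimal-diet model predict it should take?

E/h in descending order: large mussels 1.4, cockles 1.04, small mussels 0.808, winkles 0.335 kJ/s. The optimal diet is the largest prefix of this list for which every included type satisfies E_i/h_i > R on the types above it.
Rate on top 1: 0.3706. cockles: 1.04 > 0.3706 → include.
Rate on top 2: 0.6656. small mussels: 0.808 > 0.6656 → include.
Rate on top 3: 0.7008. winkles: 0.335 < 0.7008 → exclude; stop.
Optimal diet: large mussels, cockles, small mussels — 3 of 4 types.

3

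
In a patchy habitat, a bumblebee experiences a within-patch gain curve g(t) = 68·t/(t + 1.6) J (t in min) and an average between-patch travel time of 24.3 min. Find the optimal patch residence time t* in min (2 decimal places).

By the marginal value theorem, leave when the instantaneous gain rate g'(t) equals the habitat-wide average g(t)/(T + t).
g'(t) = 68·1.6/(t + 1.6)². Setting 68·1.6/(t+1.6)² = 68t/[(t+1.6)(24.3+t)] gives 1.6(24.3+t) = t(t+1.6), so t² = 1.6×24.3 = 38.88.
t* = √38.88 = 6.235 min.

6.24 min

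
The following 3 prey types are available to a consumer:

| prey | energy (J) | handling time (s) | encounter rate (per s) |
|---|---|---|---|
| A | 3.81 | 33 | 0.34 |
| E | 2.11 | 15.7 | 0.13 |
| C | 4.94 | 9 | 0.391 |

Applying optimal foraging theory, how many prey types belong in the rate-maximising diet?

1

Rank by E/h (J/s): C 0.549, E 0.134, A 0.115. Include each in turn until the next type's E/h falls below the running intake rate.
Rate on top 1: 0.4274. E: 0.134 < 0.4274 → exclude; stop.
Optimal diet: C — 1 of 3 types.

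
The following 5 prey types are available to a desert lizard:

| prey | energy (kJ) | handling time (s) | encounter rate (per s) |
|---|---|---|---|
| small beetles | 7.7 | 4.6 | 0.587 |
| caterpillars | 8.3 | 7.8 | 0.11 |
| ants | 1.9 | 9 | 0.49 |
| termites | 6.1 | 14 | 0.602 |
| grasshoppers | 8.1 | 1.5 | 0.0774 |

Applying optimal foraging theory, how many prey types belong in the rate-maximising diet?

2

Rank by E/h (kJ/s): grasshoppers 5.4, small beetles 1.67, caterpillars 1.06, termites 0.436, ants 0.211. Include each in turn until the next type's E/h falls below the running intake rate.
Rate on top 1: 0.5617. small beetles: 1.67 > 0.5617 → include.
Rate on top 2: 1.349. caterpillars: 1.06 < 1.349 → exclude; stop.
Optimal diet: grasshoppers, small beetles — 2 of 5 types.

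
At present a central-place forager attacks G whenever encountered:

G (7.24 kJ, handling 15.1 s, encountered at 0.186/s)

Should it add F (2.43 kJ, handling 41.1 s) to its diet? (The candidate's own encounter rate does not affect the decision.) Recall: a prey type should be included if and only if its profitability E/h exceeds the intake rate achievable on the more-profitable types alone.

No

Current rate: (0.186×7.24)/(1 + 0.186×15.1) = 0.3536 kJ/s.
Profitability of F: 2.43/41.1 = 0.05912 kJ/s.
0.05912 < 0.3536, so adding F would lower the average — exclude it.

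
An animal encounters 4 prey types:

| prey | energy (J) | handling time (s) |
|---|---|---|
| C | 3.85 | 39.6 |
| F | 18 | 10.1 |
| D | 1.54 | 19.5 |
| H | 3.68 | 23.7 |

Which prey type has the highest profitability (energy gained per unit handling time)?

In descending order of E/h:
F: 18/10.1 = 1.78 J/s
H: 3.68/23.7 = 0.155 J/s
C: 3.85/39.6 = 0.0972 J/s
D: 1.54/19.5 = 0.079 J/s

F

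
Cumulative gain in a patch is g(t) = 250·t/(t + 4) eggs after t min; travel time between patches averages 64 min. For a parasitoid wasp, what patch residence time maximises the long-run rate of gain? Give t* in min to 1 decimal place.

16.0 min

By the marginal value theorem, leave when the instantaneous gain rate g'(t) equals the habitat-wide average g(t)/(T + t).
g'(t) = 250·4/(t + 4)². Setting 250·4/(t+4)² = 250t/[(t+4)(64+t)] gives 4(64+t) = t(t+4), so t² = 4×64 = 256.
t* = √256 = 16 min.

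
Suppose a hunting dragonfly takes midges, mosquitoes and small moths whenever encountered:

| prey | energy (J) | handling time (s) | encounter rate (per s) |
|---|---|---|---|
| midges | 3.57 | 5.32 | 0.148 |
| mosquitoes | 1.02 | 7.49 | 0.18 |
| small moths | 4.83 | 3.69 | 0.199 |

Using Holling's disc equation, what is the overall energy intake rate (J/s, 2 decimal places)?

R = (0.148×3.57 + 0.18×1.02 + 0.199×4.83) / (1 + 0.148×5.32 + 0.18×7.49 + 0.199×3.69) = 1.673/3.87 = 0.4323 J/s.

0.43 J/s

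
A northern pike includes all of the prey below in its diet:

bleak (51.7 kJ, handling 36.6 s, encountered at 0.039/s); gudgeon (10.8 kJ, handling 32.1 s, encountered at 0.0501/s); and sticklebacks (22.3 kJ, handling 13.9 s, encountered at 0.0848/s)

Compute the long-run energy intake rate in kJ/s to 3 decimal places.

R = (0.039×51.7 + 0.0501×10.8 + 0.0848×22.3) / (1 + 0.039×36.6 + 0.0501×32.1 + 0.0848×13.9) = 4.448/5.214 = 0.8531 kJ/s.

0.853 kJ/s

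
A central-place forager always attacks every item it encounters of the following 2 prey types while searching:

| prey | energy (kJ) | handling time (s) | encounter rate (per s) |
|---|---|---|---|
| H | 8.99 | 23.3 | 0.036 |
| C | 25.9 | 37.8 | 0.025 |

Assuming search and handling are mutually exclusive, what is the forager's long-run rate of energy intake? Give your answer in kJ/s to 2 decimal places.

R = (0.036×8.99 + 0.025×25.9) / (1 + 0.036×23.3 + 0.025×37.8) = 0.9711/2.784 = 0.3489 kJ/s.

0.35 kJ/s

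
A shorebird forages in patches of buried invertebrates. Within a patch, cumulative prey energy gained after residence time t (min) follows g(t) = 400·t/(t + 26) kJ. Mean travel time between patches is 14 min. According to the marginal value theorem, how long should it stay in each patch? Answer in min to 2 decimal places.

19.08 min

Maximise g(t)/(T+t): set derivative to zero → g'(t)(T+t) = g(t).
g'(t) = 400·26/(t + 26)². Setting 400·26/(t+26)² = 400t/[(t+26)(14+t)] gives 26(14+t) = t(t+26), so t² = 26×14 = 364.
t* = √364 = 19.08 min.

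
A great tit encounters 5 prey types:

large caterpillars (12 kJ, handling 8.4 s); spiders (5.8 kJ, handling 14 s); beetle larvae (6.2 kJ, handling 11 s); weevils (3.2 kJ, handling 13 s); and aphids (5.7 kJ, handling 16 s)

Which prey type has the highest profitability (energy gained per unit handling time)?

In descending order of E/h:
large caterpillars: 12/8.4 = 1.43 kJ/s
beetle larvae: 6.2/11 = 0.564 kJ/s
spiders: 5.8/14 = 0.414 kJ/s
aphids: 5.7/16 = 0.356 kJ/s
weevils: 3.2/13 = 0.246 kJ/s

large caterpillars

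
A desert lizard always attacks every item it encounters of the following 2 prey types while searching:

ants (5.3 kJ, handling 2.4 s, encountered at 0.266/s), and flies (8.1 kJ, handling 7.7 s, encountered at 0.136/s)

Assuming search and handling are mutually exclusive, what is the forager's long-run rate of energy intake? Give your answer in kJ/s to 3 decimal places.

0.935 kJ/s

R = (0.266×5.3 + 0.136×8.1) / (1 + 0.266×2.4 + 0.136×7.7) = 2.511/2.686 = 0.9351 kJ/s.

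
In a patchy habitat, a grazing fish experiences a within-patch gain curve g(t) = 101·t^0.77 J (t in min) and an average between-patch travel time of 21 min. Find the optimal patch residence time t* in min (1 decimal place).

Optimal t* satisfies g'(t*) = g(t*)/(T + t*).
g'(t) = 0.77·101·t^-0.23. Setting 0.77·101·t^-0.23 = 101·t^0.77/(21+t) gives 0.77(21+t) = t, so 0.23·t = 0.77×21.
t* = 0.77×21/0.23 = 70.3 min.

70.3 min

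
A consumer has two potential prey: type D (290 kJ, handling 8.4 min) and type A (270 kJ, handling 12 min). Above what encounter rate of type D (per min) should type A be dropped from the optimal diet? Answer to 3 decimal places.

The zero-one rule: include type A iff E₂/h₂ > λE₁/(1+λh₁). Equality gives the switch point.
λE₁h₂ = E₂ + λE₂h₁ ⇒ λ = E₂/(E₁h₂ − E₂h₁) = 270/(3480 − 2268) = 0.2228 per min.

0.223 per min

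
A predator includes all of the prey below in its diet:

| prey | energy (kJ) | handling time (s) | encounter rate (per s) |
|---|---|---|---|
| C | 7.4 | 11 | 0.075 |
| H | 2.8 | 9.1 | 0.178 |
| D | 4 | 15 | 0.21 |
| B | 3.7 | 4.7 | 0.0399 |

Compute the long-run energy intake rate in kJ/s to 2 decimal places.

R = Σλ_iE_i / (1 + Σλ_ih_i)
Numerator: 0.075×7.4 + 0.178×2.8 + 0.21×4 + 0.0399×3.7 = 2.041
Denominator: 1 + 0.075×11 + 0.178×9.1 + 0.21×15 + 0.0399×4.7 = 6.782
R = 2.041/6.782 = 0.3009 kJ/s

0.30 kJ/s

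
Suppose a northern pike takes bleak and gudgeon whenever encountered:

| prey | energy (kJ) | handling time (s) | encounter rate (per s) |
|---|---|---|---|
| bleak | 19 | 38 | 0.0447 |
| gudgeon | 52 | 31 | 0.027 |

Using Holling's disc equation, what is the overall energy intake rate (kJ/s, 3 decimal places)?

0.637 kJ/s

R = (0.0447×19 + 0.027×52) / (1 + 0.0447×38 + 0.027×31) = 2.253/3.536 = 0.6373 kJ/s.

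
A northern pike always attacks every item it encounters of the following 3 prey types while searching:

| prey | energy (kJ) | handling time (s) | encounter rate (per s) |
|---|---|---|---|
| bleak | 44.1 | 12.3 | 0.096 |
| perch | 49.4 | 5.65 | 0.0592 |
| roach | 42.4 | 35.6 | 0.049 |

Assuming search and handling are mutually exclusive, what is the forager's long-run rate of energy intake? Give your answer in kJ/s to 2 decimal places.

Energy encountered per unit search time: 0.096×44.1 + 0.0592×49.4 + 0.049×42.4 = 9.236 kJ/s.
Handling time per unit search time: 0.096×12.3 + 0.0592×5.65 + 0.049×35.6 = 3.26.
Rate = 9.236/(1 + 3.26) = 2.168 kJ/s.

2.17 kJ/s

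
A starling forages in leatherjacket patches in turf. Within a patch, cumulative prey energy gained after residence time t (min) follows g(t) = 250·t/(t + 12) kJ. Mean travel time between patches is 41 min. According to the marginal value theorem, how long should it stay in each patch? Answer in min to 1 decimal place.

Optimal t* satisfies g'(t*) = g(t*)/(T + t*).
g'(t) = 250·12/(t + 12)². Setting 250·12/(t+12)² = 250t/[(t+12)(41+t)] gives 12(41+t) = t(t+12), so t² = 12×41 = 492.
t* = √492 = 22.18 min.

22.2 min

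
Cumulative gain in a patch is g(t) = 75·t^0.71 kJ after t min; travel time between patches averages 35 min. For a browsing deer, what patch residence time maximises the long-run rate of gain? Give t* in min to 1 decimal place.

By the marginal value theorem, leave when the instantaneous gain rate g'(t) equals the habitat-wide average g(t)/(T + t).
g'(t) = 0.71·75·t^-0.29. Setting 0.71·75·t^-0.29 = 75·t^0.71/(35+t) gives 0.71(35+t) = t, so 0.29·t = 0.71×35.
t* = 0.71×35/0.29 = 85.69 min.

85.7 min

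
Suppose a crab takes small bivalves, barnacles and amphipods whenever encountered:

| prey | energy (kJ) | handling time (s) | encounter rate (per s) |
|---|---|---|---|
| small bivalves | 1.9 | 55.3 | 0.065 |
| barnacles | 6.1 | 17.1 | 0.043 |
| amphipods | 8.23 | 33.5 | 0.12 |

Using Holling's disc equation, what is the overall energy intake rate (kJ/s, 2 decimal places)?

0.15 kJ/s

Energy encountered per unit search time: 0.065×1.9 + 0.043×6.1 + 0.12×8.23 = 1.373 kJ/s.
Handling time per unit search time: 0.065×55.3 + 0.043×17.1 + 0.12×33.5 = 8.35.
Rate = 1.373/(1 + 8.35) = 0.1469 kJ/s.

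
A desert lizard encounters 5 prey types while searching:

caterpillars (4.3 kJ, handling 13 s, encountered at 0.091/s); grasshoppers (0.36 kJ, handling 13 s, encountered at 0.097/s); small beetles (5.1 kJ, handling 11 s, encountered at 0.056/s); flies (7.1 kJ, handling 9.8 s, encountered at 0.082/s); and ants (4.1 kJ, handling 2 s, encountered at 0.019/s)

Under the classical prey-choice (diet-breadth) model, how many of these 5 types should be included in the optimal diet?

3

Rank by E/h (kJ/s): ants 2.05, flies 0.724, small beetles 0.464, caterpillars 0.331, grasshoppers 0.0277. Include each in turn until the next type's E/h falls below the running intake rate.
Rate on top 1: 0.07505. flies: 0.724 > 0.07505 → include.
Rate on top 2: 0.3584. small beetles: 0.464 > 0.3584 → include.
Rate on top 3: 0.3848. caterpillars: 0.331 < 0.3848 → exclude; stop.
Optimal diet: ants, flies, small beetles — 3 of 5 types.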